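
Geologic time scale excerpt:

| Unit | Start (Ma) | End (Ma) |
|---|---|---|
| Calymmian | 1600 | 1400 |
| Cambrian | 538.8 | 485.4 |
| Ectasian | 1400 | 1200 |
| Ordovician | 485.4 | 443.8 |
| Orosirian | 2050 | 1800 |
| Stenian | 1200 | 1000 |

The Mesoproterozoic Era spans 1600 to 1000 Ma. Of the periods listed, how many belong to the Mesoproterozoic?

3

Periods inside 1600–1000 Ma: Calymmian, Ectasian, Stenian — 3 in total.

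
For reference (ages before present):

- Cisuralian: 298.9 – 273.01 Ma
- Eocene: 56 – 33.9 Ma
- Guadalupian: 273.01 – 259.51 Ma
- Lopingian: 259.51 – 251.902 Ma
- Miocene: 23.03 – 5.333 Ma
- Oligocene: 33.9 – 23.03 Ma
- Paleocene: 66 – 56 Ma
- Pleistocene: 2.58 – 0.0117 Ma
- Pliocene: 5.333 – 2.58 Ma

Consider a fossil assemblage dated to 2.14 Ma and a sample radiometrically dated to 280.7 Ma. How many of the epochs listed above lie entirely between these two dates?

7

280.7 Ma sits inside the Cisuralian (298.9–273.01) and 2.14 Ma inside the Pleistocene (2.58–0.0117); neither of those is wholly between the two dates.
The listed epochs lying completely between them are Guadalupian, Lopingian, Paleocene, Eocene, Oligocene, Miocene, Pliocene — 7 in all.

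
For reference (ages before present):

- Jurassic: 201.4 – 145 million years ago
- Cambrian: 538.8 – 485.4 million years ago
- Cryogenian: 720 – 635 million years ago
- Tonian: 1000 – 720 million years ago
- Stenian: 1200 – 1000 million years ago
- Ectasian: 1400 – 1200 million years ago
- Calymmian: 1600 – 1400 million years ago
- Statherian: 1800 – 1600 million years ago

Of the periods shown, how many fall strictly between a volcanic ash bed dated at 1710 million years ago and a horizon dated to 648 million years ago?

4

The older date is 1710 Ma and the younger is 648 Ma.
Periods with start < 1710 and end > 648 Ma: Calymmian (1600–1400), Ectasian (1400–1200), Stenian (1200–1000), Tonian (1000–720).
That is 4 complete periods.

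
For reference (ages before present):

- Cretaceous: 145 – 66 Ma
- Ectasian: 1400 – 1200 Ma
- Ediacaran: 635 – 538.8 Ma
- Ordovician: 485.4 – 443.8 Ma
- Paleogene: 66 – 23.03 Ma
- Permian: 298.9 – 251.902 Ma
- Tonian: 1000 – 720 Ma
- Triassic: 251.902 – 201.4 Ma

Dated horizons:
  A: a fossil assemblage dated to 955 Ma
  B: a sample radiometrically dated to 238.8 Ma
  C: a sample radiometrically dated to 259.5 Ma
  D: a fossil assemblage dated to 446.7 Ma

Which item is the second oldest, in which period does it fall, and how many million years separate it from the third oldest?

D, in the Ordovician; 187.2 million years to C

Sorted oldest-first by Ma: A (955), D (446.7), C (259.5), B (238.8).
The second oldest is D at 446.7 Ma, which lies in 485.4–443.8 Ma: the Ordovician.
The third oldest is C at 259.5 Ma; separation = |446.7 − 259.5| = 187.2 Myr.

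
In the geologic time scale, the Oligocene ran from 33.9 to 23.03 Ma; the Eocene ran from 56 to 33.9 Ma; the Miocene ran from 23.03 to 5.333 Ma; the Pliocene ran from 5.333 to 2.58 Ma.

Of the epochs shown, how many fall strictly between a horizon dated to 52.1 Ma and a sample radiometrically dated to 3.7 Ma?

2

The older date is 52.1 Ma and the younger is 3.7 Ma.
Epochs with start < 52.1 and end > 3.7 Ma: Oligocene (33.9–23.03), Miocene (23.03–5.333).
That is 2 complete epochs.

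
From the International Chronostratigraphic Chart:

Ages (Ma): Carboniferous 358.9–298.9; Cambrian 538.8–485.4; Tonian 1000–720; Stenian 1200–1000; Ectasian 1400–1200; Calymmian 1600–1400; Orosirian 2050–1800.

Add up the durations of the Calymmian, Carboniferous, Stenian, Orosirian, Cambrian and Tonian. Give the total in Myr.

1043.4 million years

Each duration: Calymmian = 200; Carboniferous = 60; Stenian = 200; Orosirian = 250; Cambrian = 53.4; Tonian = 280.
Sum: 200 + 60 + 200 + 250 + 53.4 + 280 = 1043.4 Myr.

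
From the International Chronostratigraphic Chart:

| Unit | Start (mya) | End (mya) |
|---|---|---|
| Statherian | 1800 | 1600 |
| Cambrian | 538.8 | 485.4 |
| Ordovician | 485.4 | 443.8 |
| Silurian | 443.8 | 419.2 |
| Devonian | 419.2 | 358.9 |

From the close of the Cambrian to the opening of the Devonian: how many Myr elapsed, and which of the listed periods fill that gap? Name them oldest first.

End of Cambrian = 485.4 Ma; start of Devonian = 419.2 Ma.
Gap = 485.4 − 419.2 = 66.2 Myr.
Periods wholly inside 485.4–419.2 Ma: Ordovician (485.4–443.8), Silurian (443.8–419.2).

66.2 million years; Ordovician, Silurian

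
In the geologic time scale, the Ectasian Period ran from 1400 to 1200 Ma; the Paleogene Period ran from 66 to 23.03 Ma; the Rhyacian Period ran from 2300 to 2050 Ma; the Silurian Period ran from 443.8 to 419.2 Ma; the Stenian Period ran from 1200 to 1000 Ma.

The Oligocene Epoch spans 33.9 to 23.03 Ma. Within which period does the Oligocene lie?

The Oligocene (33.9–23.03 Ma) lies entirely within 66–23.03 Ma, the Paleogene Period.

Paleogene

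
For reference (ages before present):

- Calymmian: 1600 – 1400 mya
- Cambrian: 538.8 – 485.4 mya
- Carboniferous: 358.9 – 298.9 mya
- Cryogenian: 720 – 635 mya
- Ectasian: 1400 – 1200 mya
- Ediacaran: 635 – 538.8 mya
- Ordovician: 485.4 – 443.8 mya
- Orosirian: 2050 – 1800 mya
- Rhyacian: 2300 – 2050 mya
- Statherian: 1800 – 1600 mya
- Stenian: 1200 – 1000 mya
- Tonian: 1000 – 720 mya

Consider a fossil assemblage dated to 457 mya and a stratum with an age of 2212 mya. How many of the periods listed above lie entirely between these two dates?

2212 Ma sits inside the Rhyacian (2300–2050) and 457 Ma inside the Ordovician (485.4–443.8); neither of those is wholly between the two dates.
The listed periods lying completely between them are Orosirian, Statherian, Calymmian, Ectasian, Stenian, Tonian, Cryogenian, Ediacaran, Cambrian — 9 in all.

9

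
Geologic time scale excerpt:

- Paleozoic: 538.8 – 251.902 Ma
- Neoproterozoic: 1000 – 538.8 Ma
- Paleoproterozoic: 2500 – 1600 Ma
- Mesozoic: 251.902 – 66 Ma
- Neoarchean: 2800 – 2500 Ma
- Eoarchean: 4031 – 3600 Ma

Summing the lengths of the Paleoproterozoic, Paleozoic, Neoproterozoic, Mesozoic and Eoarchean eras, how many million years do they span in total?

Each duration: Paleoproterozoic = 900; Paleozoic = 286.898; Neoproterozoic = 461.2; Mesozoic = 185.902; Eoarchean = 431.
Sum: 900 + 286.898 + 461.2 + 185.902 + 431 = 2265 Myr.

2265 million years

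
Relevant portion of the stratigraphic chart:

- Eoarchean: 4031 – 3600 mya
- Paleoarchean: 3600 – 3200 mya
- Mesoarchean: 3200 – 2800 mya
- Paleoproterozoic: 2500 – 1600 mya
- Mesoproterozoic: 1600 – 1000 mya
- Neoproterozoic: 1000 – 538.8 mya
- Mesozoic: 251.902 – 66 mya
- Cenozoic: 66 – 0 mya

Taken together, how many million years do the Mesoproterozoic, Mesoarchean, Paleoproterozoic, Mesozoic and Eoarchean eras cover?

Duration is start − end for each: (1600 − 1000) + (3200 − 2800) + (2500 − 1600) + (251.902 − 66) + (4031 − 3600).
That is 600 + 400 + 900 + 185.902 + 431, which totals 2516.902 million years.

2516.902 million years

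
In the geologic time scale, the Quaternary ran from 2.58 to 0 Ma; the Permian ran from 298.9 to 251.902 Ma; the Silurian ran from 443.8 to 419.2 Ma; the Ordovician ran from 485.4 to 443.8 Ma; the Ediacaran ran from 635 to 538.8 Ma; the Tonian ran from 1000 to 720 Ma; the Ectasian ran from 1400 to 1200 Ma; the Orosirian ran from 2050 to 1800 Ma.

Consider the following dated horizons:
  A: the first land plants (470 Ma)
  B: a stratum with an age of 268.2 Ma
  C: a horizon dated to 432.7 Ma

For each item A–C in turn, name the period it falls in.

A: 470 Ma lies in 485.4–443.8 Ma, so Ordovician.
B: 268.2 Ma lies in 298.9–251.902 Ma, so Permian.
C: 432.7 Ma lies in 443.8–419.2 Ma, so Silurian.

A — Ordovician; B — Permian; C — Silurian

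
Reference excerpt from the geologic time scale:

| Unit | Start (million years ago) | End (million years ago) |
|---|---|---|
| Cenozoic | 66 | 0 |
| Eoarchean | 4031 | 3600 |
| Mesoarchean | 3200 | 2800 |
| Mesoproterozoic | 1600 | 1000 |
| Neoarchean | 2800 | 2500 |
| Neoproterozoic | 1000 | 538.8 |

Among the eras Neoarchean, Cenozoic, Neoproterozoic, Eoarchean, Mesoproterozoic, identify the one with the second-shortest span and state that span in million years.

Durations: Neoarchean 300; Cenozoic 66; Neoproterozoic 461.2; Eoarchean 431; Mesoproterozoic 600 Myr.
Sorted shortest-first: Cenozoic (66), Neoarchean (300), Eoarchean (431), Neoproterozoic (461.2), Mesoproterozoic (600).
The second shortest is Neoarchean at 300 Myr.

Neoarchean, 300 million years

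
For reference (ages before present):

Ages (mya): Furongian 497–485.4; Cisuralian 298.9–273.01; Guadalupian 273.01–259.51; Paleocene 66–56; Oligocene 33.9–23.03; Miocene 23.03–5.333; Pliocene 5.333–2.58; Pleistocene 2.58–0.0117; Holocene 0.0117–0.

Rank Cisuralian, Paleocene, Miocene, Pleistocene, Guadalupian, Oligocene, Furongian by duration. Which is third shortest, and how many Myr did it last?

Oligocene, 10.87 million years

Durations: Cisuralian 25.89; Paleocene 10; Miocene 17.697; Pleistocene 2.5683; Guadalupian 13.5; Oligocene 10.87; Furongian 11.6 Myr.
Sorted shortest-first: Pleistocene (2.5683), Paleocene (10), Oligocene (10.87), Furongian (11.6), Guadalupian (13.5), Miocene (17.697), Cisuralian (25.89).
The third shortest is Oligocene at 10.87 Myr.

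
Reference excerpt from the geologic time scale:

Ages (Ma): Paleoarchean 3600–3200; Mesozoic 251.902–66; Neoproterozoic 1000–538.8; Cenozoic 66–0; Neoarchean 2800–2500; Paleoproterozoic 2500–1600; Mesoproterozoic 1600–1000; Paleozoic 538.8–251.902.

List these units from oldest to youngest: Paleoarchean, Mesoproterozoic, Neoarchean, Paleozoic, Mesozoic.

The oldest of these is Paleoarchean (starts 3600 Ma) and the youngest is Mesozoic (ends 66 Ma).
In between, by decreasing start age: Neoarchean (2800), Mesoproterozoic (1600), Paleozoic (538.8).

Paleoarchean, Neoarchean, Mesoproterozoic, Paleozoic, Mesozoic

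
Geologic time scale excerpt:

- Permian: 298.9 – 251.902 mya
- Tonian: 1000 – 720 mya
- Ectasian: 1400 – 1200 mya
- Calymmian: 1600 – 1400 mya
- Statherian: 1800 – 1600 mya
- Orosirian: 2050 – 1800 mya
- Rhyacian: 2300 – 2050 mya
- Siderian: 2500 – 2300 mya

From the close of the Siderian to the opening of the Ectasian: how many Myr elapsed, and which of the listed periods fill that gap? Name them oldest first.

The Siderian closes at 2300 Ma and the Ectasian opens at 1400 Ma, so the interval is 2300 − 1400 = 900 Myr.
A period fits inside if it starts at or after 2300 Ma and ends at or before 1400 Ma; oldest first that gives Rhyacian, Orosirian, Statherian, Calymmian.

900 million years; Rhyacian, Orosirian, Statherian, Calymmian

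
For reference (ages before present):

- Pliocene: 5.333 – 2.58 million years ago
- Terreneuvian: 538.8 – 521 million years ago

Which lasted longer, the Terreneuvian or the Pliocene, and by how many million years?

Terreneuvian, by 15.047 million years

Terreneuvian: 538.8 − 521 = 17.8 Myr.
Pliocene: 5.333 − 2.58 = 2.753 Myr.
Difference: 17.8 − 2.753 = 15.047 Myr, so the Terreneuvian was longer.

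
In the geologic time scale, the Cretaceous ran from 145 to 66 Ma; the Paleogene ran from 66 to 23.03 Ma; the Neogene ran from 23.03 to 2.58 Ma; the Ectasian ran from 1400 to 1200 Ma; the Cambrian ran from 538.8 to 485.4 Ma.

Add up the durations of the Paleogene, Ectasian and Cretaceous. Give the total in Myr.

321.97 million years

Each duration: Paleogene = 42.97; Ectasian = 200; Cretaceous = 79.
Sum: 42.97 + 200 + 79 = 321.97 Myr.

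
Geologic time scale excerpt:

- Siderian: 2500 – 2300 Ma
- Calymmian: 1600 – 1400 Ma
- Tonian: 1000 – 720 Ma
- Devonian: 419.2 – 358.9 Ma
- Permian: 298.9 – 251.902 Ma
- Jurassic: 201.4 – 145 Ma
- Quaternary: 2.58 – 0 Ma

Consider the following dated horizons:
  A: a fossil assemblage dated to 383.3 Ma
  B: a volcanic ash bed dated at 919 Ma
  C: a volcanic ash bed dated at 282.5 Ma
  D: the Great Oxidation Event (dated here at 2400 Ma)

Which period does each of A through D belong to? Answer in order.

A — Devonian; B — Tonian; C — Permian; D — Siderian

Match each age against the start–end ranges in the excerpt: A = 383.3 Ma → Devonian (419.2–358.9); B = 919 Ma → Tonian (1000–720); C = 282.5 Ma → Permian (298.9–251.902); D = 2400 Ma → Siderian (2500–2300).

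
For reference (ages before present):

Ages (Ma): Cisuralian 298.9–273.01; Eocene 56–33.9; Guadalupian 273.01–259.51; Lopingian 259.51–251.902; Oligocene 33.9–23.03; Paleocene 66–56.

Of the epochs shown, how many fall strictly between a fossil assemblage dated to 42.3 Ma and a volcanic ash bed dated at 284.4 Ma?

3

284.4 Ma sits inside the Cisuralian (298.9–273.01) and 42.3 Ma inside the Eocene (56–33.9); neither of those is wholly between the two dates.
The listed epochs lying completely between them are Guadalupian, Lopingian, Paleocene — 3 in all.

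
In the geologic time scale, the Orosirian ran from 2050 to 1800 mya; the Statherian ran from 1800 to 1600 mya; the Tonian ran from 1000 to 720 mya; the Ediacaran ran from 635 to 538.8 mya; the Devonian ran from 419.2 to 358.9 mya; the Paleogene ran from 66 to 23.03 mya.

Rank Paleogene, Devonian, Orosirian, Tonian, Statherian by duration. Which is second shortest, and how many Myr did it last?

Durations: Paleogene 42.97; Devonian 60.3; Orosirian 250; Tonian 280; Statherian 200 Myr.
Sorted shortest-first: Paleogene (42.97), Devonian (60.3), Statherian (200), Orosirian (250), Tonian (280).
The second shortest is Devonian at 60.3 Myr.

Devonian, 60.3 million years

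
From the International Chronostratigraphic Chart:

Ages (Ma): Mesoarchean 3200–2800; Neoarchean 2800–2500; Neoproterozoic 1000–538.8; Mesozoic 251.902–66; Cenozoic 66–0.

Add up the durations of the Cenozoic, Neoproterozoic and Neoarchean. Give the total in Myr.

827.2 million years

Duration is start − end for each: (66 − 0) + (1000 − 538.8) + (2800 − 2500).
That is 66 + 461.2 + 300, which totals 827.2 million years.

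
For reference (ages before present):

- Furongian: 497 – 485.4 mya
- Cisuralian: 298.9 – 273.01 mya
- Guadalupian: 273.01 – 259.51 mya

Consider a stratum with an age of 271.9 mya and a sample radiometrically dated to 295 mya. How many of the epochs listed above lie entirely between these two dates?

0

The older date is 295 Ma and the younger is 271.9 Ma.
No epoch both begins after 295 Ma and ends before 271.9 Ma, so the count is 0.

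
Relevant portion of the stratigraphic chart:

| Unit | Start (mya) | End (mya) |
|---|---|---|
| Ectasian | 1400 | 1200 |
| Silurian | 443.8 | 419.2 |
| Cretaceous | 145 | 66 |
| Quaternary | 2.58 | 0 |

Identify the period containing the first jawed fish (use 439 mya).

439 Ma lies between 443.8 and 419.2 Ma, so it falls in the Silurian.

Silurian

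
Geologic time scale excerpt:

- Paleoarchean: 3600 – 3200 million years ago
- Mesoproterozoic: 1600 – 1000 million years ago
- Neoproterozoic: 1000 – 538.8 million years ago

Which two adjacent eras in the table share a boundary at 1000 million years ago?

Mesoproterozoic and Neoproterozoic

The Mesoproterozoic ends at 1000 million years ago and the Neoproterozoic begins at 1000 million years ago, so they share that boundary.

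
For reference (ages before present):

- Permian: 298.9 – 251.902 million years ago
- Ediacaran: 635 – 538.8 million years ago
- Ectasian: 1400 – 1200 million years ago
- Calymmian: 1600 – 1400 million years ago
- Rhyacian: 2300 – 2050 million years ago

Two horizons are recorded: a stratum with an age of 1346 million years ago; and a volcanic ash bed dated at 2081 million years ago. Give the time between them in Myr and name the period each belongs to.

735 million years apart; the first in the Ectasian, the second in the Rhyacian

Elapsed time: 2081 − 1346 = 735 Myr.
1346 Ma lies within 1400–1200 Ma: Ectasian.
2081 Ma lies within 2300–2050 Ma: Rhyacian.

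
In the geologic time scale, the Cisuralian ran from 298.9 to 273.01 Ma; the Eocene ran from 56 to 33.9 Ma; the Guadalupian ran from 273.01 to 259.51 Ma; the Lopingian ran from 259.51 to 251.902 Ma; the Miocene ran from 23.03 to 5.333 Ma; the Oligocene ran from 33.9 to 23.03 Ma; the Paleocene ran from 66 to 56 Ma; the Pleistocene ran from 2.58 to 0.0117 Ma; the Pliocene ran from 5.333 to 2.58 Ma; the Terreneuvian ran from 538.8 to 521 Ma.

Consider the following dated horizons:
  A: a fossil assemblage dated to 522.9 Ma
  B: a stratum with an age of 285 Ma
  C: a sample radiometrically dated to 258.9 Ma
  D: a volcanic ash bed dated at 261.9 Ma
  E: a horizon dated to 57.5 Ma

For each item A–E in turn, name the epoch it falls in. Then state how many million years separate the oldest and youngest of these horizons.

Match each age against the start–end ranges in the excerpt: A = 522.9 Ma → Terreneuvian (538.8–521); B = 285 Ma → Cisuralian (298.9–273.01); C = 258.9 Ma → Lopingian (259.51–251.902); D = 261.9 Ma → Guadalupian (273.01–259.51); E = 57.5 Ma → Paleocene (66–56).
The largest age is 522.9 Ma and the smallest is 57.5 Ma; their difference is 465.4 Myr.

A — Terreneuvian; B — Cisuralian; C — Lopingian; D — Guadalupian; E — Paleocene; span 465.4 million years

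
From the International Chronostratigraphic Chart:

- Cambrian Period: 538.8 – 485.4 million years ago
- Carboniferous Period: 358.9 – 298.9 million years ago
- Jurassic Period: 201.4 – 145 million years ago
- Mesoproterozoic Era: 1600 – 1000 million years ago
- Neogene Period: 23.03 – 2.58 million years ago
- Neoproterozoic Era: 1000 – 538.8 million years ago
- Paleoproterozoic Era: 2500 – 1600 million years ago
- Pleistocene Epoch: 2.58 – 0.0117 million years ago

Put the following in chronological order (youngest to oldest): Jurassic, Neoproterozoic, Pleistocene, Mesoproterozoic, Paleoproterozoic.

Pleistocene → Jurassic → Neoproterozoic → Mesoproterozoic → Paleoproterozoic

Read off each span (Ma): Jurassic 201.4–145; Neoproterozoic 1000–538.8; Pleistocene 2.58–0.0117; Mesoproterozoic 1600–1000; Paleoproterozoic 2500–1600.
Larger Ma is older, so oldest→youngest is Paleoproterozoic, Mesoproterozoic, Neoproterozoic, Jurassic, Pleistocene; reverse it for youngest→oldest.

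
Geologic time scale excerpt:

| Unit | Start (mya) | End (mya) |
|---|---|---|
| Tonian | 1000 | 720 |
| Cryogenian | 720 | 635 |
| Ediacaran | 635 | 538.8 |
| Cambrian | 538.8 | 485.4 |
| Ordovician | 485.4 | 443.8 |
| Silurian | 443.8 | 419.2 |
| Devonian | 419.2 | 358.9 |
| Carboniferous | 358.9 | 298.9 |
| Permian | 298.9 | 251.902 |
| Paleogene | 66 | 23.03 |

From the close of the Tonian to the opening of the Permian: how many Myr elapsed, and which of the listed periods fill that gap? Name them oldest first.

The Tonian closes at 720 Ma and the Permian opens at 298.9 Ma, so the interval is 720 − 298.9 = 421.1 Myr.
A period fits inside if it starts at or after 720 Ma and ends at or before 298.9 Ma; oldest first that gives Cryogenian, Ediacaran, Cambrian, Ordovician, Silurian, Devonian, Carboniferous.

421.1 million years; Cryogenian, Ediacaran, Cambrian, Ordovician, Silurian, Devonian, Carboniferous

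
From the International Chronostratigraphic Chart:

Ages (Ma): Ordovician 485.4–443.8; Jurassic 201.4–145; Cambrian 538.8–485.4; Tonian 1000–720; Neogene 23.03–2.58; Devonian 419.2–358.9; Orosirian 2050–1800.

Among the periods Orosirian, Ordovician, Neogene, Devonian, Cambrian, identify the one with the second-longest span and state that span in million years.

Devonian, 60.3 million years

Durations: Orosirian 250; Ordovician 41.6; Neogene 20.45; Devonian 60.3; Cambrian 53.4 Myr.
Sorted longest-first: Orosirian (250), Devonian (60.3), Cambrian (53.4), Ordovician (41.6), Neogene (20.45).
The second longest is Devonian at 60.3 Myr.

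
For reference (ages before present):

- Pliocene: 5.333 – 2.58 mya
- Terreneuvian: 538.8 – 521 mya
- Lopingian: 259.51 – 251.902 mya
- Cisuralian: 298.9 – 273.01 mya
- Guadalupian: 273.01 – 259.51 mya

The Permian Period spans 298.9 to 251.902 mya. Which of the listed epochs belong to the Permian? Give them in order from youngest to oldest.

Lopingian, Guadalupian, Cisuralian

Epochs with both bounds inside 298.9–251.902 Ma: Lopingian (259.51–251.902), Guadalupian (273.01–259.51), Cisuralian (298.9–273.01).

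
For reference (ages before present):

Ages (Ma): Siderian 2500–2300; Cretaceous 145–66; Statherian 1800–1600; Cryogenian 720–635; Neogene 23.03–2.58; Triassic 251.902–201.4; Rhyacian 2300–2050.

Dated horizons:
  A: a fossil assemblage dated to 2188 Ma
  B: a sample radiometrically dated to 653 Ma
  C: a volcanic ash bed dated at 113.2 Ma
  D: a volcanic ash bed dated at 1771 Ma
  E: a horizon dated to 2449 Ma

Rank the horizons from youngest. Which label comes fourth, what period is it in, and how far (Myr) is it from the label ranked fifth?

Sorted youngest-first by Ma: C (113.2), B (653), D (1771), A (2188), E (2449).
The fourth youngest is A at 2188 Ma, which lies in 2300–2050 Ma: the Rhyacian.
The fifth youngest is E at 2449 Ma; separation = |2188 − 2449| = 261 Myr.

A, in the Rhyacian; 261 million years to E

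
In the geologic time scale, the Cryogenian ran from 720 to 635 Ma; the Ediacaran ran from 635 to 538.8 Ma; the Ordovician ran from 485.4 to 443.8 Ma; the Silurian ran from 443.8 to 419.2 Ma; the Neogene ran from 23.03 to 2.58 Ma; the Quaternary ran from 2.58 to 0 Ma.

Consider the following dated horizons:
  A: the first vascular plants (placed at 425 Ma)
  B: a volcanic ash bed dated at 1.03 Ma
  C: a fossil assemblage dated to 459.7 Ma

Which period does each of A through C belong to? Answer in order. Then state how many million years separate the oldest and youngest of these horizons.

A — Silurian; B — Quaternary; C — Ordovician; span 458.67 million years

A: 425 Ma lies in 443.8–419.2 Ma, so Silurian.
B: 1.03 Ma lies in 2.58–0 Ma, so Quaternary.
C: 459.7 Ma lies in 485.4–443.8 Ma, so Ordovician.
Oldest = 459.7 Ma, youngest = 1.03 Ma → span 458.67 Myr.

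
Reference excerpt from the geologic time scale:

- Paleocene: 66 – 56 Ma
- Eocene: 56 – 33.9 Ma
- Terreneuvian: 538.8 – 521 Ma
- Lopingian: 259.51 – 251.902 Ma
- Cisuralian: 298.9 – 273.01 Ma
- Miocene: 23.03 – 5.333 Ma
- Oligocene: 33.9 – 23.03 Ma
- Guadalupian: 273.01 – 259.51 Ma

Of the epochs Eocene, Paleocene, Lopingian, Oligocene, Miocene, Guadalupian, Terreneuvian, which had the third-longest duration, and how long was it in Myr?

Miocene, 17.697 million years

Start − end for each: Eocene 56 − 33.9 = 22.1; Paleocene 66 − 56 = 10; Lopingian 259.51 − 251.902 = 7.608; Oligocene 33.9 − 23.03 = 10.87; Miocene 23.03 − 5.333 = 17.697; Guadalupian 273.01 − 259.51 = 13.5; Terreneuvian 538.8 − 521 = 17.8.
Ranking these from longest: Eocene > Terreneuvian > Miocene > Guadalupian > Oligocene > Paleocene > Lopingian.
Position 3 in that ranking is Miocene, which lasted 17.697 Myr.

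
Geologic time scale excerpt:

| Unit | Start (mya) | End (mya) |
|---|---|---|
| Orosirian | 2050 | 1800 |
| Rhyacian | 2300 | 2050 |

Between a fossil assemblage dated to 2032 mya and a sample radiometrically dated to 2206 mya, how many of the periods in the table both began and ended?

The older date is 2206 Ma and the younger is 2032 Ma.
No period both begins after 2206 Ma and ends before 2032 Ma, so the count is 0.

0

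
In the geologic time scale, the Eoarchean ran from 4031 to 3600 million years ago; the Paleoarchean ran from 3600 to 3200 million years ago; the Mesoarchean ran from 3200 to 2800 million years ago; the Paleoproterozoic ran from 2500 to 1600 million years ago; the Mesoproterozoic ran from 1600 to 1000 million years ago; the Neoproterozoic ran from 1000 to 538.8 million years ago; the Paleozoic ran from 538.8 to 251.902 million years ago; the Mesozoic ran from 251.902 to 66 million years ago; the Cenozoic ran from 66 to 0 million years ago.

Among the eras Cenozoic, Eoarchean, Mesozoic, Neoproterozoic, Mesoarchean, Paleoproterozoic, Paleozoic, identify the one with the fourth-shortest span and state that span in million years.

Durations: Cenozoic 66; Eoarchean 431; Mesozoic 185.902; Neoproterozoic 461.2; Mesoarchean 400; Paleoproterozoic 900; Paleozoic 286.898 Myr.
Sorted shortest-first: Cenozoic (66), Mesozoic (185.902), Paleozoic (286.898), Mesoarchean (400), Eoarchean (431), Neoproterozoic (461.2), Paleoproterozoic (900).
The fourth shortest is Mesoarchean at 400 Myr.

Mesoarchean, 400 million years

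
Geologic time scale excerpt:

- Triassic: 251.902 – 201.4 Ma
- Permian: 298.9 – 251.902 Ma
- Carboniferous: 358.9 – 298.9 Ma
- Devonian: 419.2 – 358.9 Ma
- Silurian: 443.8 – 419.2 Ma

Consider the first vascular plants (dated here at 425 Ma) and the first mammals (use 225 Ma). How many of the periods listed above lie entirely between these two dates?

The older date is 425 Ma and the younger is 225 Ma.
Periods with start < 425 and end > 225 Ma: Devonian (419.2–358.9), Carboniferous (358.9–298.9), Permian (298.9–251.902).
That is 3 complete periods.

3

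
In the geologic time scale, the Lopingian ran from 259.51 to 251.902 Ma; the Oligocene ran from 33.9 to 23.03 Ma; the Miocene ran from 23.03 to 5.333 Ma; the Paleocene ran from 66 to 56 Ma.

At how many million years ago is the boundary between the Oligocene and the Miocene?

23.03 Ma

The Oligocene ends and the Miocene begins at 23.03 Ma.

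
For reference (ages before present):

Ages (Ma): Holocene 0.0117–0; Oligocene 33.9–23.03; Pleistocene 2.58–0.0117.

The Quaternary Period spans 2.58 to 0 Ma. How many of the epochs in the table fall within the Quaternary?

2

Epochs inside 2.58–0 Ma: Pleistocene, Holocene — 2 in total.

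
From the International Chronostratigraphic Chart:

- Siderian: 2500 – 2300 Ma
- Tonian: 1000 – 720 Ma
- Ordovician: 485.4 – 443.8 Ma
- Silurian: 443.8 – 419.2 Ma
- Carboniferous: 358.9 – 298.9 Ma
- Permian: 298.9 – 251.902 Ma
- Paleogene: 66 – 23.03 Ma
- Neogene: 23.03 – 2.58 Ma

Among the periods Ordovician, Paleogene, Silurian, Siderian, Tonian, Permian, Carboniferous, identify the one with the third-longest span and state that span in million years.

Carboniferous, 60 million years

Durations: Ordovician 41.6; Paleogene 42.97; Silurian 24.6; Siderian 200; Tonian 280; Permian 46.998; Carboniferous 60 Myr.
Sorted longest-first: Tonian (280), Siderian (200), Carboniferous (60), Permian (46.998), Paleogene (42.97), Ordovician (41.6), Silurian (24.6).
The third longest is Carboniferous at 60 Myr.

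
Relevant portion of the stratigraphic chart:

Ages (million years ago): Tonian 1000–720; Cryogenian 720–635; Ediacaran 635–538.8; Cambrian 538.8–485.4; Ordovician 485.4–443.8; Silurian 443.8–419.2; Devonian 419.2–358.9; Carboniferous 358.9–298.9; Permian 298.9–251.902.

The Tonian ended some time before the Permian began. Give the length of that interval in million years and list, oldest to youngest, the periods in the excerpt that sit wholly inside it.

The Tonian closes at 720 Ma and the Permian opens at 298.9 Ma, so the interval is 720 − 298.9 = 421.1 Myr.
A period fits inside if it starts at or after 720 Ma and ends at or before 298.9 Ma; oldest first that gives Cryogenian, Ediacaran, Cambrian, Ordovician, Silurian, Devonian, Carboniferous.

421.1 million years; Cryogenian, Ediacaran, Cambrian, Ordovician, Silurian, Devonian, Carboniferous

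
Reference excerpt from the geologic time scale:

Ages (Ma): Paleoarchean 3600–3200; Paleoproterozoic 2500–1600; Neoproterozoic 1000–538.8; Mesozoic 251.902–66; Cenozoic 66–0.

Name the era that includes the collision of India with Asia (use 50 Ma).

Cenozoic

50 Ma lies between 66 and 0 Ma, so it falls in the Cenozoic.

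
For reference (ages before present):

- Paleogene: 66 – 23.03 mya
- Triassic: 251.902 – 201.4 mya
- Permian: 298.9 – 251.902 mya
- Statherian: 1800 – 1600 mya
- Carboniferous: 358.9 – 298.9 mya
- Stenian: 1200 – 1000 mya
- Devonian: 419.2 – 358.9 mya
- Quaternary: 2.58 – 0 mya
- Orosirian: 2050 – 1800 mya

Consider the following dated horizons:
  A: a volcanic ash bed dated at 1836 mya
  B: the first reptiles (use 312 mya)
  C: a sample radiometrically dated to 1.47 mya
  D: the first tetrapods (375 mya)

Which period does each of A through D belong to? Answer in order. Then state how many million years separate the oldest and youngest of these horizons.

A — Orosirian; B — Carboniferous; C — Quaternary; D — Devonian; span 1834.53 million years

Match each age against the start–end ranges in the excerpt: A = 1836 Ma → Orosirian (2050–1800); B = 312 Ma → Carboniferous (358.9–298.9); C = 1.47 Ma → Quaternary (2.58–0); D = 375 Ma → Devonian (419.2–358.9).
The largest age is 1836 Ma and the smallest is 1.47 Ma; their difference is 1834.53 Myr.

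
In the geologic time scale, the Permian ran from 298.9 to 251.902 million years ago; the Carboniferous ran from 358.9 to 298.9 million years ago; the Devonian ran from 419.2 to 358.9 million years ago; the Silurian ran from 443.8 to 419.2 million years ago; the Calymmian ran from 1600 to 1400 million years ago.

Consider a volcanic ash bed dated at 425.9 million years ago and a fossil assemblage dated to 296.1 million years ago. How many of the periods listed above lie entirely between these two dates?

2

425.9 Ma sits inside the Silurian (443.8–419.2) and 296.1 Ma inside the Permian (298.9–251.902); neither of those is wholly between the two dates.
The listed periods lying completely between them are Devonian, Carboniferous — 2 in all.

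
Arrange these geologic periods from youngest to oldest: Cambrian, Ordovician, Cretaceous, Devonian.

Group by era (each group listed oldest first) — Paleozoic: Cambrian, Ordovician, Devonian; Mesozoic: Cretaceous. The eras run Paleozoic → Mesozoic → Cenozoic. Concatenating the groups in that era order and then reversing gives youngest to oldest.

Cretaceous, Devonian, Ordovician, Cambrian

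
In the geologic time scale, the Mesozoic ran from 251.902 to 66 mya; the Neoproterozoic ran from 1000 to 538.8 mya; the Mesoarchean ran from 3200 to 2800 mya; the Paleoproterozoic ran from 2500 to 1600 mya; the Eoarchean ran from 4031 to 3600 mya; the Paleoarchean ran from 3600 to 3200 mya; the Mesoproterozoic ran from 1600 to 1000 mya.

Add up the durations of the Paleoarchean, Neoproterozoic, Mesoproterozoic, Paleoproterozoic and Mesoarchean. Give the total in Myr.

2761.2 million years

Duration is start − end for each: (3600 − 3200) + (1000 − 538.8) + (1600 − 1000) + (2500 − 1600) + (3200 − 2800).
That is 400 + 461.2 + 600 + 900 + 400, which totals 2761.2 million years.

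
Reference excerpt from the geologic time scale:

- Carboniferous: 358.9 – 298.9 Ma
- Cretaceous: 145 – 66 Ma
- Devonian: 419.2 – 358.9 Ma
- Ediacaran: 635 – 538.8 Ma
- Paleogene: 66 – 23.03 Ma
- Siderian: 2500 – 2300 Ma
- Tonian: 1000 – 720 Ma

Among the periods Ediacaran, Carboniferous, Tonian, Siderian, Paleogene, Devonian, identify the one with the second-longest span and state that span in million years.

Siderian, 200 million years

Start − end for each: Ediacaran 635 − 538.8 = 96.2; Carboniferous 358.9 − 298.9 = 60; Tonian 1000 − 720 = 280; Siderian 2500 − 2300 = 200; Paleogene 66 − 23.03 = 42.97; Devonian 419.2 − 358.9 = 60.3.
Ranking these from longest: Tonian > Siderian > Ediacaran > Devonian > Carboniferous > Paleogene.
Position 2 in that ranking is Siderian, which lasted 200 Myr.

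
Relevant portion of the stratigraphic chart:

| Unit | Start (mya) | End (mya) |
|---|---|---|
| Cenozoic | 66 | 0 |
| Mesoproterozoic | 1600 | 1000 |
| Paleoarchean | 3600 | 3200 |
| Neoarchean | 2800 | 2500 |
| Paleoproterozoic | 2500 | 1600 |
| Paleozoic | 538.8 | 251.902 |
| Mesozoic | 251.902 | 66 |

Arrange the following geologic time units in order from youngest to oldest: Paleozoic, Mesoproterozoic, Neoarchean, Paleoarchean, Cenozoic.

Read off each span (Ma): Paleozoic 538.8–251.902; Mesoproterozoic 1600–1000; Neoarchean 2800–2500; Paleoarchean 3600–3200; Cenozoic 66–0.
Larger Ma is older, so oldest→youngest is Paleoarchean, Neoarchean, Mesoproterozoic, Paleozoic, Cenozoic; reverse it for youngest→oldest.

Cenozoic → Paleozoic → Mesoproterozoic → Neoarchean → Paleoarchean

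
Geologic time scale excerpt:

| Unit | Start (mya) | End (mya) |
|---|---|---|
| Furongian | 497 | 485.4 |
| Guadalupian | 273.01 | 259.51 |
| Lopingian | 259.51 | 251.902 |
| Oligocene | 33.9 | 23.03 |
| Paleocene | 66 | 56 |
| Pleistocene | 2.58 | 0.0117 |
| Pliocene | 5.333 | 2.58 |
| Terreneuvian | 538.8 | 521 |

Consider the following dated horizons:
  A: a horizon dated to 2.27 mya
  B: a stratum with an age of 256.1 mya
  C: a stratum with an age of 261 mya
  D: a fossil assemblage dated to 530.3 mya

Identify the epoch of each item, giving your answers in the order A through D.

Match each age against the start–end ranges in the excerpt: A = 2.27 Ma → Pleistocene (2.58–0.0117); B = 256.1 Ma → Lopingian (259.51–251.902); C = 261 Ma → Guadalupian (273.01–259.51); D = 530.3 Ma → Terreneuvian (538.8–521).

A — Pleistocene; B — Lopingian; C — Guadalupian; D — Terreneuvian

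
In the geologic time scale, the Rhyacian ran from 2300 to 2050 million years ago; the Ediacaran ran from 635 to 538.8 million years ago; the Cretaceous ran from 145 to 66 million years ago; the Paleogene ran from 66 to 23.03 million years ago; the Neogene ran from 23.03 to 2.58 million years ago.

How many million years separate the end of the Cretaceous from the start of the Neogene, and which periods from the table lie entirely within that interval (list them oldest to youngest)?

42.97 million years; Paleogene

End of Cretaceous = 66 Ma; start of Neogene = 23.03 Ma.
Gap = 66 − 23.03 = 42.97 Myr.
Periods wholly inside 66–23.03 Ma: Paleogene (66–23.03).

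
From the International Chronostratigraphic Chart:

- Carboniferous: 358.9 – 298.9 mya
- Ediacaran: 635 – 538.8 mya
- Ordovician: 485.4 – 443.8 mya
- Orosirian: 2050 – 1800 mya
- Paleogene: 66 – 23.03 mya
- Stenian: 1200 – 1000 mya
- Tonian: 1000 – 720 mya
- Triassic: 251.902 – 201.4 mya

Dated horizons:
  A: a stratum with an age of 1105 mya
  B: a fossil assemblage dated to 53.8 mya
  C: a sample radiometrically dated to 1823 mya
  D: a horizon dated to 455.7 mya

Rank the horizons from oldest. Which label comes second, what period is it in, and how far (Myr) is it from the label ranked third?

Sorted oldest-first by Ma: C (1823), A (1105), D (455.7), B (53.8).
The second oldest is A at 1105 Ma, which lies in 1200–1000 Ma: the Stenian.
The third oldest is D at 455.7 Ma; separation = |1105 − 455.7| = 649.3 Myr.

A, in the Stenian; 649.3 million years to D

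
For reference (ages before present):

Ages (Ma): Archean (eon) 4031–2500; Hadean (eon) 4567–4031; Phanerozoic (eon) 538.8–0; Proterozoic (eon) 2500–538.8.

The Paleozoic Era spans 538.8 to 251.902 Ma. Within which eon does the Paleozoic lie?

Phanerozoic

The Paleozoic (538.8–251.902 Ma) lies entirely within 538.8–0 Ma, the Phanerozoic Eon.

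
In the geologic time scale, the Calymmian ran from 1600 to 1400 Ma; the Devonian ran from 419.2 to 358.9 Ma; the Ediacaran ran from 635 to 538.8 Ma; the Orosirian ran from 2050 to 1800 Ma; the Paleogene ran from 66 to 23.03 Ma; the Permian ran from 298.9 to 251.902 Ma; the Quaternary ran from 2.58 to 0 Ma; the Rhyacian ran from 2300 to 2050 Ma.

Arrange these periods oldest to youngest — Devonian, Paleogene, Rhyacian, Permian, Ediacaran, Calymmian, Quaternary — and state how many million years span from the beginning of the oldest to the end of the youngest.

Rhyacian, Calymmian, Ediacaran, Devonian, Permian, Paleogene, Quaternary; total span 2300 Myr

From the excerpt: Devonian 419.2–358.9; Paleogene 66–23.03; Rhyacian 2300–2050; Permian 298.9–251.902; Ediacaran 635–538.8; Calymmian 1600–1400; Quaternary 2.58–0 (Ma).
Larger Ma is earlier, so the oldest is Rhyacian and the youngest is Quaternary; oldest to youngest: Rhyacian, Calymmian, Ediacaran, Devonian, Permian, Paleogene, Quaternary.
Oldest start 2300 minus youngest end 0 gives 2300 Myr overall.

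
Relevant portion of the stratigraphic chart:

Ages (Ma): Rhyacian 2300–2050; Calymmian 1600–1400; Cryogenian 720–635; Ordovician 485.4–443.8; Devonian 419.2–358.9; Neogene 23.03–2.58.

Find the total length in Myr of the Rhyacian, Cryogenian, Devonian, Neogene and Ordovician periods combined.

457.35 million years

Each duration: Rhyacian = 250; Cryogenian = 85; Devonian = 60.3; Neogene = 20.45; Ordovician = 41.6.
Sum: 250 + 85 + 60.3 + 20.45 + 41.6 = 457.35 Myr.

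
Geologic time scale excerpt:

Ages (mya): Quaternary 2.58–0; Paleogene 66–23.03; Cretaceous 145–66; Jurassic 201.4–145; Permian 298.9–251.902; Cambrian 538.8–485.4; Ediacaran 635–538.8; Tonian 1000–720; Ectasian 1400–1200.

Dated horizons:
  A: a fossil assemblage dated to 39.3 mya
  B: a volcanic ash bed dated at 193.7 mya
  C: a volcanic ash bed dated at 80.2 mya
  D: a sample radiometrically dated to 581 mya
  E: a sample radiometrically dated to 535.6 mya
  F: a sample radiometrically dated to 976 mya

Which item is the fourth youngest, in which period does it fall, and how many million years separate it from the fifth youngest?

E, in the Cambrian; 45.4 million years to D

Sorted youngest-first by Ma: A (39.3), C (80.2), B (193.7), E (535.6), D (581), F (976).
The fourth youngest is E at 535.6 Ma, which lies in 538.8–485.4 Ma: the Cambrian.
The fifth youngest is D at 581 Ma; separation = |535.6 − 581| = 45.4 Myr.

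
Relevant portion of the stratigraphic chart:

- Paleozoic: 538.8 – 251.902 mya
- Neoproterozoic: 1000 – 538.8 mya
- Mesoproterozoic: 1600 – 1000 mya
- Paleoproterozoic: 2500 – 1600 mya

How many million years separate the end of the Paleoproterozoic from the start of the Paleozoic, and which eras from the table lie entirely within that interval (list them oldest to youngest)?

1061.2 million years; Mesoproterozoic, Neoproterozoic

End of Paleoproterozoic = 1600 Ma; start of Paleozoic = 538.8 Ma.
Gap = 1600 − 538.8 = 1061.2 Myr.
Eras wholly inside 1600–538.8 Ma: Mesoproterozoic (1600–1000), Neoproterozoic (1000–538.8).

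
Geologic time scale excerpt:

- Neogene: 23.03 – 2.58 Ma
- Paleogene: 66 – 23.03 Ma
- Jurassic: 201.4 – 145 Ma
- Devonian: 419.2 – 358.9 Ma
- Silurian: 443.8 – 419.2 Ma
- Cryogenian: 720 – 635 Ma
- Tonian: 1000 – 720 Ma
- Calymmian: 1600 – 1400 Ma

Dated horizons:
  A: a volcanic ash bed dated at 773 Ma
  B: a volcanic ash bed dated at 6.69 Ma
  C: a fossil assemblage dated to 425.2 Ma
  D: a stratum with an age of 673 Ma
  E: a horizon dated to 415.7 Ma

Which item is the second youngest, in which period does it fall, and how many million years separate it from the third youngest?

E, in the Devonian; 9.5 million years to C

Sorted youngest-first by Ma: B (6.69), E (415.7), C (425.2), D (673), A (773).
The second youngest is E at 415.7 Ma, which lies in 419.2–358.9 Ma: the Devonian.
The third youngest is C at 425.2 Ma; separation = |415.7 − 425.2| = 9.5 Myr.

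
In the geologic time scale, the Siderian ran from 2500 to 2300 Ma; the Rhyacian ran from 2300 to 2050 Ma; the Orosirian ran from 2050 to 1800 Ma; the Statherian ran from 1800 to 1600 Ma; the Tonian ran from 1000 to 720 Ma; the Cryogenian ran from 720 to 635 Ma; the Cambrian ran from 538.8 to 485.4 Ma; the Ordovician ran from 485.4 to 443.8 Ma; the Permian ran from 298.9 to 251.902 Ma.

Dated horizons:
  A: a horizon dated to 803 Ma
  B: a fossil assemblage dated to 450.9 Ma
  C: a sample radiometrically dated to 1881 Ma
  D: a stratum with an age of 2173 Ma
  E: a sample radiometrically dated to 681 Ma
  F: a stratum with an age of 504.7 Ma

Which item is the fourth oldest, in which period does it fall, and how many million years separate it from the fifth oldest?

Larger Ma means older, so oldest first: D 2173 > C 1881 > A 803 > E 681 > F 504.7 > B 450.9.
Counting 4 along gives E (681 Ma); the excerpt puts that inside the Cryogenian, 720–635 Ma.
Next in line is F (504.7 Ma), and 681 − 504.7 = 176.3 Myr.

E, in the Cryogenian; 176.3 million years to F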